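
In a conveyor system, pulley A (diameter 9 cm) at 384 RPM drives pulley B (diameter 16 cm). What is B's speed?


Given: D1 = 9 cm, w1 = 384 RPM, D2 = 16 cm
Using D1*w1 = D2*w2
w2 = D1*w1 / D2
w2 = 9*384 / 16
w2 = 3456 / 16
w2 = 216 RPM

216 RPM


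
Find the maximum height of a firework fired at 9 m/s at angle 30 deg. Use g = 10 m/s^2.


Given: v0 = 9 m/s, theta = 30 deg, g = 10 m/s^2
sin^2(30) = 1/4
Using H = v0^2 * sin^2(theta) / (2*g)
H = 9^2 * 1/4 / (2*10)
H = 81 * 1/4 / 20
H = 81/4 / 20
H = 81/80 m

81/80 m


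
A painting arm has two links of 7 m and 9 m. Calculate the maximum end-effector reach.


Given: L1 = 7 m, L2 = 9 m
For a 2-link planar arm, max reach = L1 + L2 (fully extended)
Max reach = 7 + 9
Max reach = 16 m

16 m


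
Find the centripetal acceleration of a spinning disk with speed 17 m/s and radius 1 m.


Given: v = 17 m/s, r = 1 m
Using a_c = v^2 / r
a_c = 17^2 / 1
a_c = 289 / 1
a_c = 289 m/s^2

289 m/s^2


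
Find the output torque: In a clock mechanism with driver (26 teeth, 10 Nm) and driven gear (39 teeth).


Given: N1 = 26, N2 = 39, T1 = 10 Nm
Using T2/T1 = N2/N1
T2 = T1 * N2 / N1
T2 = 10 * 39 / 26
T2 = 390 / 26
T2 = 15 Nm

15 Nm


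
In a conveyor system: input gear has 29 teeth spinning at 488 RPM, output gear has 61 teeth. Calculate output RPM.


Given: N1 = 29 teeth, w1 = 488 RPM, N2 = 61 teeth
Using N1*w1 = N2*w2
w2 = N1*w1 / N2
w2 = 29*488 / 61
w2 = 14152 / 61
w2 = 232 RPM

232 RPM


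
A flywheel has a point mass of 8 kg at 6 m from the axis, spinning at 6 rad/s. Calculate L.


Given: m = 8 kg, r = 6 m, omega = 6 rad/s
For a point mass: I = m*r^2
I = 8*6^2 = 8*36 = 288
L = I*omega = 288*6
L = 1728 kg*m^2/s

1728 kg*m^2/s


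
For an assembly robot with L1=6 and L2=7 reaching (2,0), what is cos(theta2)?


Given: L1 = 6, L2 = 7, target (x, y) = (2, 0)
Using cos(theta2) = (x^2 + y^2 - L1^2 - L2^2) / (2*L1*L2)
x^2 + y^2 = 2^2 + 0 = 4
L1^2 + L2^2 = 36 + 49 = 85
Numerator = 4 - 85 = -81
Denominator = 2*6*7 = 84
cos(theta2) = -81/84 = -27/28

-27/28


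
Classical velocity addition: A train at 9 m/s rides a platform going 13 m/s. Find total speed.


Given: object velocity = 9 m/s, platform velocity = 13 m/s (same direction)
Using classical velocity addition: v_total = v_object + v_platform
v_total = 9 + 13
v_total = 22 m/s

22 m/s


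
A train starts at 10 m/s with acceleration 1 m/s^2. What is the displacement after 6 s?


Given: v0 = 10 m/s, a = 1 m/s^2, t = 6 s
Using s = v0*t + (1/2)*a*t^2
s = 10*6 + (1/2)*1*6^2
s = 60 + (1/2)*36
s = 60 + 18
s = 78

78 m


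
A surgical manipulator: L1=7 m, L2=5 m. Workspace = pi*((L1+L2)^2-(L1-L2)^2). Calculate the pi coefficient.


Given: L1 = 7, L2 = 5
(L1+L2)^2 = (12)^2 = 144
(L1-L2)^2 = (2)^2 = 4
Difference = 144 - 4 = 140
This equals 4*L1*L2 = 4*7*5 = 140
Workspace area = 140*pi

140


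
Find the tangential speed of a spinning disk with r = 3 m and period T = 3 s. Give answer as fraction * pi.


Given: radius r = 3 m, period T = 3 s
Using v = 2*pi*r / T
v = 2*pi*3 / 3
v = 6*pi / 3
v = 2*pi m/s

2*pi m/s


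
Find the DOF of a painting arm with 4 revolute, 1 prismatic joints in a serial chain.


Given: serial robot with 4 revolute, 1 prismatic joints
DOF contribution per joint type: revolute=1, prismatic=1, spherical=3, fixed=0
DOF = 4*1 + 1*1
DOF = 5

5


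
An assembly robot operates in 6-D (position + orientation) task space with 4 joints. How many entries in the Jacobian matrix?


Given: task space dimension = 6, joints = 4
Jacobian is a 6 x 4 matrix
Total entries = rows * columns
Total = 6 * 4
Total = 24

24


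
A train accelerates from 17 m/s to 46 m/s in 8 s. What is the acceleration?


Given: initial velocity v0 = 17 m/s, final velocity v = 46 m/s, time t = 8 s
Using a = (v - v0) / t
a = (46 - 17) / 8
a = 29 / 8
a = 29/8 m/s^2

29/8 m/s^2


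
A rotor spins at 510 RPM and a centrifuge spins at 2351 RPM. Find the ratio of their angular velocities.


Given: RPM_A = 510, RPM_B = 2351
omega = 2*pi*RPM/60, so omega_A/omega_B = RPM_A / RPM_B
omega_A/omega_B = 510 / 2351
omega_A/omega_B = 510/2351

510/2351


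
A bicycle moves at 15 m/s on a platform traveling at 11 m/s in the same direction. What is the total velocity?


Given: object velocity = 15 m/s, platform velocity = 11 m/s (same direction)
Using classical velocity addition: v_total = v_object + v_platform
v_total = 15 + 11
v_total = 26 m/s

26 m/s


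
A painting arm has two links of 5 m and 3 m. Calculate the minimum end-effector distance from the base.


Given: L1 = 5 m, L2 = 3 m
For a 2-link planar arm, min reach = |L1 - L2| (second link folded back)
Min reach = |5 - 3|
Min reach = 2 m

2 m


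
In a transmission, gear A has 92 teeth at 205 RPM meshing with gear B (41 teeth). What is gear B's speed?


Given: N1 = 92 teeth, w1 = 205 RPM, N2 = 41 teeth
Using N1*w1 = N2*w2
w2 = N1*w1 / N2
w2 = 92*205 / 41
w2 = 18860 / 41
w2 = 460 RPM

460 RPM


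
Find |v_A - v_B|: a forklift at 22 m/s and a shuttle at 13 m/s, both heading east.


Given: v_A = 22 m/s east, v_B = 13 m/s east
Both move in the same direction; relative speed = |v_A - v_B|
|22 - 13| = |9|
= 9 m/s

9 m/s


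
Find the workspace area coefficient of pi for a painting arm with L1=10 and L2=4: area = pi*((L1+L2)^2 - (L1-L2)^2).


Given: L1 = 10, L2 = 4
(L1+L2)^2 = (14)^2 = 196
(L1-L2)^2 = (6)^2 = 36
Difference = 196 - 36 = 160
This equals 4*L1*L2 = 4*10*4 = 160
Workspace area = 160*pi

160


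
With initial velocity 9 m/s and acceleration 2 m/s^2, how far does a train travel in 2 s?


Given: v0 = 9 m/s, a = 2 m/s^2, t = 2 s
Using s = v0*t + (1/2)*a*t^2
s = 9*2 + (1/2)*2*2^2
s = 18 + (1/2)*8
s = 18 + 4
s = 22

22 m


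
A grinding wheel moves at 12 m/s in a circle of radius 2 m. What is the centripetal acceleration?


Given: v = 12 m/s, r = 2 m
Using a_c = v^2 / r
a_c = 12^2 / 2
a_c = 144 / 2
a_c = 72 m/s^2

72 m/s^2


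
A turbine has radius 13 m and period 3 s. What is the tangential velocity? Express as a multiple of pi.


Given: radius r = 13 m, period T = 3 s
Using v = 2*pi*r / T
v = 2*pi*13 / 3
v = 26*pi / 3
v = 26/3*pi m/s

26/3*pi m/s


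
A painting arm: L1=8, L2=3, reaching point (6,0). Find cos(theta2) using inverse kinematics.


Given: L1 = 8, L2 = 3, target (x, y) = (6, 0)
Using cos(theta2) = (x^2 + y^2 - L1^2 - L2^2) / (2*L1*L2)
x^2 + y^2 = 6^2 + 0 = 36
L1^2 + L2^2 = 64 + 9 = 73
Numerator = 36 - 73 = -37
Denominator = 2*8*3 = 48
cos(theta2) = -37/48 = -37/48

-37/48


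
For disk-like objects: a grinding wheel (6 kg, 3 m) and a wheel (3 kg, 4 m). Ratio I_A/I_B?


Given: M1=6 kg, R1=3 m, M2=3 kg, R2=4 m
For a disk: I = (1/2)*M*R^2, so I_A/I_B = (M1*R1^2)/(M2*R2^2)
M1*R1^2 = 6*9 = 54
M2*R2^2 = 3*16 = 48
I_A/I_B = 54/48 = 9/8

9/8


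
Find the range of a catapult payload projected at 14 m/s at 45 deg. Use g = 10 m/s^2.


Given: v0 = 14 m/s, theta = 45 deg, g = 10 m/s^2
sin(2*45) = sin(90) = 1
Using R = v0^2 * sin(2*theta) / g
R = 14^2 * 1 / 10
R = 196 / 10
R = 98/5 m

98/5 m


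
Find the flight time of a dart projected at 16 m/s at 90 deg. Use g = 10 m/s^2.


Given: v0 = 16 m/s, theta = 90 deg, g = 10 m/s^2
sin(90) = 1
Using T = 2*v0*sin(theta) / g
T = 2*16*1 / 10
T = 32 / 10
T = 16/5 s

16/5 s


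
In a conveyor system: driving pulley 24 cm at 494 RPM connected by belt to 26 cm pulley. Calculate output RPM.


Given: D1 = 24 cm, w1 = 494 RPM, D2 = 26 cm
Using D1*w1 = D2*w2
w2 = D1*w1 / D2
w2 = 24*494 / 26
w2 = 11856 / 26
w2 = 456 RPM

456 RPM


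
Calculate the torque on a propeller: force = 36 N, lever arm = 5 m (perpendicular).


Given: F = 36 N, r = 5 m, angle = 90 deg (perpendicular)
Using tau = F * r * sin(90)
sin(90) = 1
tau = 36 * 5 * 1
tau = 180 Nm

180 Nm


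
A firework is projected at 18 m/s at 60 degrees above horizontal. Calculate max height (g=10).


Given: v0 = 18 m/s, theta = 60 deg, g = 10 m/s^2
sin^2(60) = 3/4
Using H = v0^2 * sin^2(theta) / (2*g)
H = 18^2 * 3/4 / (2*10)
H = 324 * 3/4 / 20
H = 243 / 20
H = 243/20 m

243/20 m


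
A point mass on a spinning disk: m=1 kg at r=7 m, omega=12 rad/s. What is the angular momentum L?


Given: m = 1 kg, r = 7 m, omega = 12 rad/s
For a point mass: I = m*r^2
I = 1*7^2 = 1*49 = 49
L = I*omega = 49*12
L = 588 kg*m^2/s

588 kg*m^2/s


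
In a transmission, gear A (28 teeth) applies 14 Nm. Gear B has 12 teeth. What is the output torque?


Given: N1 = 28, N2 = 12, T1 = 14 Nm
Using T2/T1 = N2/N1
T2 = T1 * N2 / N1
T2 = 14 * 12 / 28
T2 = 168 / 28
T2 = 6 Nm

6 Nm


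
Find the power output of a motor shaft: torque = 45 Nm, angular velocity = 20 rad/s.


Given: tau = 45 Nm, omega = 20 rad/s
Using P = tau * omega
P = 45 * 20
P = 900 W

900 W


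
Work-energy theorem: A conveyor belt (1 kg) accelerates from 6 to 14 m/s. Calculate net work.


Given: m = 1 kg, v0 = 6 m/s, v = 14 m/s
Using W = (1/2)*m*(v^2 - v0^2)
v^2 = 14^2 = 196
v0^2 = 6^2 = 36
v^2 - v0^2 = 196 - 36 = 160
W = (1/2)*1*160 = 80 J

80 J


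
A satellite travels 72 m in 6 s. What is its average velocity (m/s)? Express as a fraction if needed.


Given: distance d = 72 m, time t = 6 s
Using v = d / t
v = 72 / 6
v = 12 m/s

12 m/s


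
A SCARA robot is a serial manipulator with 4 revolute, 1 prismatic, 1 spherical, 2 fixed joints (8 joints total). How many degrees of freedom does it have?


Given: serial robot with 4 revolute, 1 prismatic, 1 spherical, 2 fixed joints
DOF contribution per joint type: revolute=1, prismatic=1, spherical=3, fixed=0
DOF = 4*1 + 1*1 + 1*3 + 2*0
DOF = 8

8


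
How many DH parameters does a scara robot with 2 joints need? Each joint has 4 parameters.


Given: 2 joints, 4 DH parameters per joint (d, theta, a, alpha)
Total DH parameters = number_of_joints * 4
Total = 2 * 4
Total = 8

8


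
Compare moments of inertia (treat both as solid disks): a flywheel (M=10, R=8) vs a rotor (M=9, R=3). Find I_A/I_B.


Given: M1=10 kg, R1=8 m, M2=9 kg, R2=3 m
For a disk: I = (1/2)*M*R^2, so I_A/I_B = (M1*R1^2)/(M2*R2^2)
M1*R1^2 = 10*64 = 640
M2*R2^2 = 9*9 = 81
I_A/I_B = 640/81 = 640/81

640/81


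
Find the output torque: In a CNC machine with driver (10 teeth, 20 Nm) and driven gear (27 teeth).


Given: N1 = 10, N2 = 27, T1 = 20 Nm
Using T2/T1 = N2/N1
T2 = T1 * N2 / N1
T2 = 20 * 27 / 10
T2 = 540 / 10
T2 = 54 Nm

54 Nm


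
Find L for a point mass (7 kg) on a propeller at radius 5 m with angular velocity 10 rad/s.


Given: m = 7 kg, r = 5 m, omega = 10 rad/s
For a point mass: I = m*r^2
I = 7*5^2 = 7*25 = 175
L = I*omega = 175*10
L = 1750 kg*m^2/s

1750 kg*m^2/s


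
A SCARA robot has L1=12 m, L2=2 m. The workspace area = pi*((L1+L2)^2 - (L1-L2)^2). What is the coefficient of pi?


Given: L1 = 12, L2 = 2
(L1+L2)^2 = (14)^2 = 196
(L1-L2)^2 = (10)^2 = 100
Difference = 196 - 100 = 96
This equals 4*L1*L2 = 4*12*2 = 96
Workspace area = 96*pi

96


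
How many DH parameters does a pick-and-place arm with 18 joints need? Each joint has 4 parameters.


Given: 18 joints, 4 DH parameters per joint (d, theta, a, alpha)
Total DH parameters = number_of_joints * 4
Total = 18 * 4
Total = 72

72


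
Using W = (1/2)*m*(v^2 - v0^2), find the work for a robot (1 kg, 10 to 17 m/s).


Given: m = 1 kg, v0 = 10 m/s, v = 17 m/s
Using W = (1/2)*m*(v^2 - v0^2)
v^2 = 17^2 = 289
v0^2 = 10^2 = 100
v^2 - v0^2 = 289 - 100 = 189
W = (1/2)*1*189 = 189/2 J

189/2 J


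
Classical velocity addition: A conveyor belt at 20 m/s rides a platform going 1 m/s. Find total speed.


Given: object velocity = 20 m/s, platform velocity = 1 m/s (same direction)
Using classical velocity addition: v_total = v_object + v_platform
v_total = 20 + 1
v_total = 21 m/s

21 m/s


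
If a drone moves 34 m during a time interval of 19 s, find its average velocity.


Given: distance d = 34 m, time t = 19 s
Using v = d / t
v = 34 / 19
v = 34/19 m/s

34/19 m/s


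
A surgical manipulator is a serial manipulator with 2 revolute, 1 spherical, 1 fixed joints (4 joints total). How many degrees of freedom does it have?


Given: serial robot with 2 revolute, 1 spherical, 1 fixed joints
DOF contribution per joint type: revolute=1, prismatic=1, spherical=3, fixed=0
DOF = 2*1 + 1*3 + 1*0
DOF = 5

5


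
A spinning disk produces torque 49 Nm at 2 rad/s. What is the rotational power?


Given: tau = 49 Nm, omega = 2 rad/s
Using P = tau * omega
P = 49 * 2
P = 98 W

98 W


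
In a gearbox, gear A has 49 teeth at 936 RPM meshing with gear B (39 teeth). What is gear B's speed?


Given: N1 = 49 teeth, w1 = 936 RPM, N2 = 39 teeth
Using N1*w1 = N2*w2
w2 = N1*w1 / N2
w2 = 49*936 / 39
w2 = 45864 / 39
w2 = 1176 RPM

1176 RPM


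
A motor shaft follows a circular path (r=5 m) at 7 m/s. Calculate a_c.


Given: v = 7 m/s, r = 5 m
Using a_c = v^2 / r
a_c = 7^2 / 5
a_c = 49 / 5
a_c = 49/5 m/s^2

49/5 m/s^2


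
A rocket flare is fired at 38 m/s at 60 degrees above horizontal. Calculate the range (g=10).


Given: v0 = 38 m/s, theta = 60 deg, g = 10 m/s^2
sin(2*60) = sin(120) = sqrt(3)/2
Using R = v0^2 * sin(2*theta) / g
R = 38^2 * (sqrt(3)/2) / 10
R = 1444 * sqrt(3) / 20
R = 361/5*sqrt(3) m

361/5*sqrt(3) m


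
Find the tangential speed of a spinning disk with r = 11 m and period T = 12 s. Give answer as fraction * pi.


Given: radius r = 11 m, period T = 12 s
Using v = 2*pi*r / T
v = 2*pi*11 / 12
v = 22*pi / 12
v = 11/6*pi m/s

11/6*pi m/s


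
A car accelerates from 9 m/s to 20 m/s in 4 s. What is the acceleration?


Given: initial velocity v0 = 9 m/s, final velocity v = 20 m/s, time t = 4 s
Using a = (v - v0) / t
a = (20 - 9) / 4
a = 11 / 4
a = 11/4 m/s^2

11/4 m/s^2


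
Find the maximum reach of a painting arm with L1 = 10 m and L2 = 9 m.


Given: L1 = 10 m, L2 = 9 m
For a 2-link planar arm, max reach = L1 + L2 (fully extended)
Max reach = 10 + 9
Max reach = 19 m

19 m


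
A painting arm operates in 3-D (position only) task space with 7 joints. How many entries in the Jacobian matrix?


Given: task space dimension = 3, joints = 7
Jacobian is a 3 x 7 matrix
Total entries = rows * columns
Total = 3 * 7
Total = 21

21


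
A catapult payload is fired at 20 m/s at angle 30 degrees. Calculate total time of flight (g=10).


Given: v0 = 20 m/s, theta = 30 deg, g = 10 m/s^2
sin(30) = 1/2
Using T = 2*v0*sin(theta) / g
T = 2*20*1/2 / 10
T = 20 / 10
T = 2 s

2 s


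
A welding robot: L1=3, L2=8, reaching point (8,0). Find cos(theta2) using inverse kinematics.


Given: L1 = 3, L2 = 8, target (x, y) = (8, 0)
Using cos(theta2) = (x^2 + y^2 - L1^2 - L2^2) / (2*L1*L2)
x^2 + y^2 = 8^2 + 0 = 64
L1^2 + L2^2 = 9 + 64 = 73
Numerator = 64 - 73 = -9
Denominator = 2*3*8 = 48
cos(theta2) = -9/48 = -3/16

-3/16


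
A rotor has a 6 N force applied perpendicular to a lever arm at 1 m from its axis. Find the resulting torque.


Given: F = 6 N, r = 1 m, angle = 90 deg (perpendicular)
Using tau = F * r * sin(90)
sin(90) = 1
tau = 6 * 1 * 1
tau = 6 Nm

6 Nm


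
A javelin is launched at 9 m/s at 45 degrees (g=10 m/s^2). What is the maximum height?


Given: v0 = 9 m/s, theta = 45 deg, g = 10 m/s^2
sin^2(45) = 1/2
Using H = v0^2 * sin^2(theta) / (2*g)
H = 9^2 * 1/2 / (2*10)
H = 81 * 1/2 / 20
H = 81/2 / 20
H = 81/40 m

81/40 m


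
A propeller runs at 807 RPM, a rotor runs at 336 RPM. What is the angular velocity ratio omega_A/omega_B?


Given: RPM_A = 807, RPM_B = 336
omega = 2*pi*RPM/60, so omega_A/omega_B = RPM_A / RPM_B
omega_A/omega_B = 807 / 336
omega_A/omega_B = 269/112

269/112


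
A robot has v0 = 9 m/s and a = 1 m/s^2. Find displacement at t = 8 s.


Given: v0 = 9 m/s, a = 1 m/s^2, t = 8 s
Using s = v0*t + (1/2)*a*t^2
s = 9*8 + (1/2)*1*8^2
s = 72 + (1/2)*64
s = 72 + 32
s = 104

104 m


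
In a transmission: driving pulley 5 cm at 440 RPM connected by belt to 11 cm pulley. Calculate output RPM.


Given: D1 = 5 cm, w1 = 440 RPM, D2 = 11 cm
Using D1*w1 = D2*w2
w2 = D1*w1 / D2
w2 = 5*440 / 11
w2 = 2200 / 11
w2 = 200 RPM

200 RPM


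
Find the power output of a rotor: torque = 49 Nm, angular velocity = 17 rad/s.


Given: tau = 49 Nm, omega = 17 rad/s
Using P = tau * omega
P = 49 * 17
P = 833 W

833 W


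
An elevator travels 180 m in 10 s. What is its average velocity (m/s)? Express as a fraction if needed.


Given: distance d = 180 m, time t = 10 s
Using v = d / t
v = 180 / 10
v = 18 m/s

18 m/s


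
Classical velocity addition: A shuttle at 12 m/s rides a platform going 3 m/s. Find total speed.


Given: object velocity = 12 m/s, platform velocity = 3 m/s (same direction)
Using classical velocity addition: v_total = v_object + v_platform
v_total = 12 + 3
v_total = 15 m/s

15 m/s


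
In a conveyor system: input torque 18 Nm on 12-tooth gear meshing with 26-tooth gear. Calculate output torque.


Given: N1 = 12, N2 = 26, T1 = 18 Nm
Using T2/T1 = N2/N1
T2 = T1 * N2 / N1
T2 = 18 * 26 / 12
T2 = 468 / 12
T2 = 39 Nm

39 Nm


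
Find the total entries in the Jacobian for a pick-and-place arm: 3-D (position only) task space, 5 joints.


Given: task space dimension = 3, joints = 5
Jacobian is a 3 x 5 matrix
Total entries = rows * columns
Total = 3 * 5
Total = 15

15


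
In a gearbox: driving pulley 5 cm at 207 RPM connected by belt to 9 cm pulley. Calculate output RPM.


Given: D1 = 5 cm, w1 = 207 RPM, D2 = 9 cm
Using D1*w1 = D2*w2
w2 = D1*w1 / D2
w2 = 5*207 / 9
w2 = 1035 / 9
w2 = 115 RPM

115 RPM


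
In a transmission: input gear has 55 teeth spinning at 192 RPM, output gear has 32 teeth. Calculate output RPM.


Given: N1 = 55 teeth, w1 = 192 RPM, N2 = 32 teeth
Using N1*w1 = N2*w2
w2 = N1*w1 / N2
w2 = 55*192 / 32
w2 = 10560 / 32
w2 = 330 RPM

330 RPM


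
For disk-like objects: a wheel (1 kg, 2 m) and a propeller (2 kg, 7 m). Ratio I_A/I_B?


Given: M1=1 kg, R1=2 m, M2=2 kg, R2=7 m
For a disk: I = (1/2)*M*R^2, so I_A/I_B = (M1*R1^2)/(M2*R2^2)
M1*R1^2 = 1*4 = 4
M2*R2^2 = 2*49 = 98
I_A/I_B = 4/98 = 2/49

2/49


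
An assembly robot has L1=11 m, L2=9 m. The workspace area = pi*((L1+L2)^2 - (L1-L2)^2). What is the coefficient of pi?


Given: L1 = 11, L2 = 9
(L1+L2)^2 = (20)^2 = 400
(L1-L2)^2 = (2)^2 = 4
Difference = 400 - 4 = 396
This equals 4*L1*L2 = 4*11*9 = 396
Workspace area = 396*pi

396


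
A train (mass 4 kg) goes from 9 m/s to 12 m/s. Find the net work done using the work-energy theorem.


Given: m = 4 kg, v0 = 9 m/s, v = 12 m/s
Using W = (1/2)*m*(v^2 - v0^2)
v^2 = 12^2 = 144
v0^2 = 9^2 = 81
v^2 - v0^2 = 144 - 81 = 63
W = (1/2)*4*63 = 126 J

126 J


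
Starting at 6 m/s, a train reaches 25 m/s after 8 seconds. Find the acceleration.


Given: initial velocity v0 = 6 m/s, final velocity v = 25 m/s, time t = 8 s
Using a = (v - v0) / t
a = (25 - 6) / 8
a = 19 / 8
a = 19/8 m/s^2

19/8 m/s^2


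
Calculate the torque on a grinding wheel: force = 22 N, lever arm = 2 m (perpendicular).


Given: F = 22 N, r = 2 m, angle = 90 deg (perpendicular)
Using tau = F * r * sin(90)
sin(90) = 1
tau = 22 * 2 * 1
tau = 44 Nm

44 Nm


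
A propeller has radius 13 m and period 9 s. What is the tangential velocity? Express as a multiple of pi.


Given: radius r = 13 m, period T = 9 s
Using v = 2*pi*r / T
v = 2*pi*13 / 9
v = 26*pi / 9
v = 26/9*pi m/s

26/9*pi m/s


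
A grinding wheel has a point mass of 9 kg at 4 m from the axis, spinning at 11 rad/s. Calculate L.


Given: m = 9 kg, r = 4 m, omega = 11 rad/s
For a point mass: I = m*r^2
I = 9*4^2 = 9*16 = 144
L = I*omega = 144*11
L = 1584 kg*m^2/s

1584 kg*m^2/s


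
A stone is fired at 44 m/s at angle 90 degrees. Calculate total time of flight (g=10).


Given: v0 = 44 m/s, theta = 90 deg, g = 10 m/s^2
sin(90) = 1
Using T = 2*v0*sin(theta) / g
T = 2*44*1 / 10
T = 88 / 10
T = 44/5 s

44/5 s


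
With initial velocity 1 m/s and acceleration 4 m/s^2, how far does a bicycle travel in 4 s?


Given: v0 = 1 m/s, a = 4 m/s^2, t = 4 s
Using s = v0*t + (1/2)*a*t^2
s = 1*4 + (1/2)*4*4^2
s = 4 + (1/2)*64
s = 4 + 32
s = 36

36 m


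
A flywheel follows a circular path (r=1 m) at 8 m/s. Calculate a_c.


Given: v = 8 m/s, r = 1 m
Using a_c = v^2 / r
a_c = 8^2 / 1
a_c = 64 / 1
a_c = 64 m/s^2

64 m/s^2


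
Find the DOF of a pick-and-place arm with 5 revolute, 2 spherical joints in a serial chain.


Given: serial robot with 5 revolute, 2 spherical joints
DOF contribution per joint type: revolute=1, prismatic=1, spherical=3, fixed=0
DOF = 5*1 + 2*3
DOF = 11

11


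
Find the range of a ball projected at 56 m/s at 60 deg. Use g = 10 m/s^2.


Given: v0 = 56 m/s, theta = 60 deg, g = 10 m/s^2
sin(2*60) = sin(120) = sqrt(3)/2
Using R = v0^2 * sin(2*theta) / g
R = 56^2 * (sqrt(3)/2) / 10
R = 3136 * sqrt(3) / 20
R = 784/5*sqrt(3) m

784/5*sqrt(3) m


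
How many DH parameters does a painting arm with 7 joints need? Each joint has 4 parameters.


Given: 7 joints, 4 DH parameters per joint (d, theta, a, alpha)
Total DH parameters = number_of_joints * 4
Total = 7 * 4
Total = 28

28


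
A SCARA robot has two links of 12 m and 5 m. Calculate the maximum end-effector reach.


Given: L1 = 12 m, L2 = 5 m
For a 2-link planar arm, max reach = L1 + L2 (fully extended)
Max reach = 12 + 5
Max reach = 17 m

17 m


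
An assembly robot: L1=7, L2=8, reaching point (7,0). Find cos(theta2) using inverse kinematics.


Given: L1 = 7, L2 = 8, target (x, y) = (7, 0)
Using cos(theta2) = (x^2 + y^2 - L1^2 - L2^2) / (2*L1*L2)
x^2 + y^2 = 7^2 + 0 = 49
L1^2 + L2^2 = 49 + 64 = 113
Numerator = 49 - 113 = -64
Denominator = 2*7*8 = 112
cos(theta2) = -64/112 = -4/7

-4/7


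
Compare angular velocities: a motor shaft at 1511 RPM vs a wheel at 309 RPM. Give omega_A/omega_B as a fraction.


Given: RPM_A = 1511, RPM_B = 309
omega = 2*pi*RPM/60, so omega_A/omega_B = RPM_A / RPM_B
omega_A/omega_B = 1511 / 309
omega_A/omega_B = 1511/309

1511/309


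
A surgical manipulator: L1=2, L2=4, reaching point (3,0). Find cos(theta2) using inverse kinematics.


Given: L1 = 2, L2 = 4, target (x, y) = (3, 0)
Using cos(theta2) = (x^2 + y^2 - L1^2 - L2^2) / (2*L1*L2)
x^2 + y^2 = 3^2 + 0 = 9
L1^2 + L2^2 = 4 + 16 = 20
Numerator = 9 - 20 = -11
Denominator = 2*2*4 = 16
cos(theta2) = -11/16 = -11/16

-11/16


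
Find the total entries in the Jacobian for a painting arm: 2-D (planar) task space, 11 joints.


Given: task space dimension = 2, joints = 11
Jacobian is a 2 x 11 matrix
Total entries = rows * columns
Total = 2 * 11
Total = 22

22


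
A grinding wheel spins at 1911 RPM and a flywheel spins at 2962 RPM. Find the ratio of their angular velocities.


Given: RPM_A = 1911, RPM_B = 2962
omega = 2*pi*RPM/60, so omega_A/omega_B = RPM_A / RPM_B
omega_A/omega_B = 1911 / 2962
omega_A/omega_B = 1911/2962

1911/2962


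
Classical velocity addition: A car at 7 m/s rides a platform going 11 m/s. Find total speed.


Given: object velocity = 7 m/s, platform velocity = 11 m/s (same direction)
Using classical velocity addition: v_total = v_object + v_platform
v_total = 7 + 11
v_total = 18 m/s

18 m/s


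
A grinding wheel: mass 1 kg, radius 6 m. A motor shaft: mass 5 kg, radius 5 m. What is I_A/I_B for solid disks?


Given: M1=1 kg, R1=6 m, M2=5 kg, R2=5 m
For a disk: I = (1/2)*M*R^2, so I_A/I_B = (M1*R1^2)/(M2*R2^2)
M1*R1^2 = 1*36 = 36
M2*R2^2 = 5*25 = 125
I_A/I_B = 36/125 = 36/125

36/125


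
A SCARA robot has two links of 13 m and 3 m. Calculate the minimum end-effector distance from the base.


Given: L1 = 13 m, L2 = 3 m
For a 2-link planar arm, min reach = |L1 - L2| (second link folded back)
Min reach = |13 - 3|
Min reach = 10 m

10 m


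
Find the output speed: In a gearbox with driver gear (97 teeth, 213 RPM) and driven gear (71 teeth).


Given: N1 = 97 teeth, w1 = 213 RPM, N2 = 71 teeth
Using N1*w1 = N2*w2
w2 = N1*w1 / N2
w2 = 97*213 / 71
w2 = 20661 / 71
w2 = 291 RPM

291 RPM


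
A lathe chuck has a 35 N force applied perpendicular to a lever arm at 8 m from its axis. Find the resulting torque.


Given: F = 35 N, r = 8 m, angle = 90 deg (perpendicular)
Using tau = F * r * sin(90)
sin(90) = 1
tau = 35 * 8 * 1
tau = 280 Nm

280 Nm


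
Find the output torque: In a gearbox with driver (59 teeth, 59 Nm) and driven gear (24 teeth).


Given: N1 = 59, N2 = 24, T1 = 59 Nm
Using T2/T1 = N2/N1
T2 = T1 * N2 / N1
T2 = 59 * 24 / 59
T2 = 1416 / 59
T2 = 24 Nm

24 Nm


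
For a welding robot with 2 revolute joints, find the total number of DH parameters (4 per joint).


Given: 2 joints, 4 DH parameters per joint (d, theta, a, alpha)
Total DH parameters = number_of_joints * 4
Total = 2 * 4
Total = 8

8


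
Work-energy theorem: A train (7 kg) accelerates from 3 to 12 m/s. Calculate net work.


Given: m = 7 kg, v0 = 3 m/s, v = 12 m/s
Using W = (1/2)*m*(v^2 - v0^2)
v^2 = 12^2 = 144
v0^2 = 3^2 = 9
v^2 - v0^2 = 144 - 9 = 135
W = (1/2)*7*135 = 945/2 J

945/2 J


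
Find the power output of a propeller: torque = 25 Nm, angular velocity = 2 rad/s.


Given: tau = 25 Nm, omega = 2 rad/s
Using P = tau * omega
P = 25 * 2
P = 50 W

50 W


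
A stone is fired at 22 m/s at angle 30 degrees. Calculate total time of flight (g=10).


Given: v0 = 22 m/s, theta = 30 deg, g = 10 m/s^2
sin(30) = 1/2
Using T = 2*v0*sin(theta) / g
T = 2*22*1/2 / 10
T = 22 / 10
T = 11/5 s

11/5 s


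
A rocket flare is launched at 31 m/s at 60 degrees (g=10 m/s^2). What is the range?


Given: v0 = 31 m/s, theta = 60 deg, g = 10 m/s^2
sin(2*60) = sin(120) = sqrt(3)/2
Using R = v0^2 * sin(2*theta) / g
R = 31^2 * (sqrt(3)/2) / 10
R = 961 * sqrt(3) / 20
R = 961/20*sqrt(3) m

961/20*sqrt(3) m


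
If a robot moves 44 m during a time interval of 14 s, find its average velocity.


Given: distance d = 44 m, time t = 14 s
Using v = d / t
v = 44 / 14
v = 22/7 m/s

22/7 m/s


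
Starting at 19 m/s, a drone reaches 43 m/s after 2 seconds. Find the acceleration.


Given: initial velocity v0 = 19 m/s, final velocity v = 43 m/s, time t = 2 s
Using a = (v - v0) / t
a = (43 - 19) / 2
a = 24 / 2
a = 12 m/s^2

12 m/s^2


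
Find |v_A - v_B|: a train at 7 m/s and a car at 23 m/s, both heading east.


Given: v_A = 7 m/s east, v_B = 23 m/s east
Both move in the same direction; relative speed = |v_A - v_B|
|7 - 23| = |-16|
= 16 m/s

16 m/s


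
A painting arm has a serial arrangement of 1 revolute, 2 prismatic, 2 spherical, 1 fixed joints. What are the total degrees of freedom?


Given: serial robot with 1 revolute, 2 prismatic, 2 spherical, 1 fixed joints
DOF contribution per joint type: revolute=1, prismatic=1, spherical=3, fixed=0
DOF = 1*1 + 2*1 + 2*3 + 1*0
DOF = 9

9


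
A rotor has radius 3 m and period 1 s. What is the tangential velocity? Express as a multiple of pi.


Given: radius r = 3 m, period T = 1 s
Using v = 2*pi*r / T
v = 2*pi*3 / 1
v = 6*pi / 1
v = 6*pi m/s

6*pi m/s


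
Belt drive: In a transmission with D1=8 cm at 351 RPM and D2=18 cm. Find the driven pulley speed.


Given: D1 = 8 cm, w1 = 351 RPM, D2 = 18 cm
Using D1*w1 = D2*w2
w2 = D1*w1 / D2
w2 = 8*351 / 18
w2 = 2808 / 18
w2 = 156 RPM

156 RPM


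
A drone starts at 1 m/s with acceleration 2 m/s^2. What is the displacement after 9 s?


Given: v0 = 1 m/s, a = 2 m/s^2, t = 9 s
Using s = v0*t + (1/2)*a*t^2
s = 1*9 + (1/2)*2*9^2
s = 9 + (1/2)*162
s = 9 + 81
s = 90

90 m


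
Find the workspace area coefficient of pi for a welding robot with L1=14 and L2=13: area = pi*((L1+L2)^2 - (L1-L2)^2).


Given: L1 = 14, L2 = 13
(L1+L2)^2 = (27)^2 = 729
(L1-L2)^2 = (1)^2 = 1
Difference = 729 - 1 = 728
This equals 4*L1*L2 = 4*14*13 = 728
Workspace area = 728*pi

728


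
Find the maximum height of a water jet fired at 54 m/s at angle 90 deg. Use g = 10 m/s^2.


Given: v0 = 54 m/s, theta = 90 deg, g = 10 m/s^2
sin^2(90) = 1
Using H = v0^2 * sin^2(theta) / (2*g)
H = 54^2 * 1 / (2*10)
H = 2916 * 1 / 20
H = 2916 / 20
H = 729/5 m

729/5 m


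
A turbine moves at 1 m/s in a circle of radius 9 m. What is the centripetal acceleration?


Given: v = 1 m/s, r = 9 m
Using a_c = v^2 / r
a_c = 1^2 / 9
a_c = 1 / 9
a_c = 1/9 m/s^2

1/9 m/s^2


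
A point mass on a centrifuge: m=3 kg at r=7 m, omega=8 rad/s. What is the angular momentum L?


Given: m = 3 kg, r = 7 m, omega = 8 rad/s
For a point mass: I = m*r^2
I = 3*7^2 = 3*49 = 147
L = I*omega = 147*8
L = 1176 kg*m^2/s

1176 kg*m^2/s


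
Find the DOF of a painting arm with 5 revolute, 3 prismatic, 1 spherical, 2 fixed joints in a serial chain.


Given: serial robot with 5 revolute, 3 prismatic, 1 spherical, 2 fixed joints
DOF contribution per joint type: revolute=1, prismatic=1, spherical=3, fixed=0
DOF = 5*1 + 3*1 + 1*3 + 2*0
DOF = 11

11


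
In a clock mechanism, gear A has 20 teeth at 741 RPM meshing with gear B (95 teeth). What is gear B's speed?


Given: N1 = 20 teeth, w1 = 741 RPM, N2 = 95 teeth
Using N1*w1 = N2*w2
w2 = N1*w1 / N2
w2 = 20*741 / 95
w2 = 14820 / 95
w2 = 156 RPM

156 RPM


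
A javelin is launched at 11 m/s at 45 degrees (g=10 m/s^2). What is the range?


Given: v0 = 11 m/s, theta = 45 deg, g = 10 m/s^2
sin(2*45) = sin(90) = 1
Using R = v0^2 * sin(2*theta) / g
R = 11^2 * 1 / 10
R = 121 / 10
R = 121/10 m

121/10 m


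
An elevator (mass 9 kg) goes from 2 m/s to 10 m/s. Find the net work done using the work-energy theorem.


Given: m = 9 kg, v0 = 2 m/s, v = 10 m/s
Using W = (1/2)*m*(v^2 - v0^2)
v^2 = 10^2 = 100
v0^2 = 2^2 = 4
v^2 - v0^2 = 100 - 4 = 96
W = (1/2)*9*96 = 432 J

432 J


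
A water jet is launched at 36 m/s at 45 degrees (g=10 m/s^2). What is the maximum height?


Given: v0 = 36 m/s, theta = 45 deg, g = 10 m/s^2
sin^2(45) = 1/2
Using H = v0^2 * sin^2(theta) / (2*g)
H = 36^2 * 1/2 / (2*10)
H = 1296 * 1/2 / 20
H = 648 / 20
H = 162/5 m

162/5 m


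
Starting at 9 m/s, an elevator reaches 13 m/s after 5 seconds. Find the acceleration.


Given: initial velocity v0 = 9 m/s, final velocity v = 13 m/s, time t = 5 s
Using a = (v - v0) / t
a = (13 - 9) / 5
a = 4 / 5
a = 4/5 m/s^2

4/5 m/s^2


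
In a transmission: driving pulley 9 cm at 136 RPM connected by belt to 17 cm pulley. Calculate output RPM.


Given: D1 = 9 cm, w1 = 136 RPM, D2 = 17 cm
Using D1*w1 = D2*w2
w2 = D1*w1 / D2
w2 = 9*136 / 17
w2 = 1224 / 17
w2 = 72 RPM

72 RPM


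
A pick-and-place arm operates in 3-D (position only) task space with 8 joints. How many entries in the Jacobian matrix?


Given: task space dimension = 3, joints = 8
Jacobian is a 3 x 8 matrix
Total entries = rows * columns
Total = 3 * 8
Total = 24

24


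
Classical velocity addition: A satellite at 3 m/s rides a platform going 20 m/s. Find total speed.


Given: object velocity = 3 m/s, platform velocity = 20 m/s (same direction)
Using classical velocity addition: v_total = v_object + v_platform
v_total = 3 + 20
v_total = 23 m/s

23 m/s


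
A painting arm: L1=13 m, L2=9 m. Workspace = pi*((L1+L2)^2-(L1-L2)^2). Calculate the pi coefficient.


Given: L1 = 13, L2 = 9
(L1+L2)^2 = (22)^2 = 484
(L1-L2)^2 = (4)^2 = 16
Difference = 484 - 16 = 468
This equals 4*L1*L2 = 4*13*9 = 468
Workspace area = 468*pi

468


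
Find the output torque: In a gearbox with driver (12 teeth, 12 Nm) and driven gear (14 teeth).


Given: N1 = 12, N2 = 14, T1 = 12 Nm
Using T2/T1 = N2/N1
T2 = T1 * N2 / N1
T2 = 12 * 14 / 12
T2 = 168 / 12
T2 = 14 Nm

14 Nm


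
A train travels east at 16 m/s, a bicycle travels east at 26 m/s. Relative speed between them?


Given: v_A = 16 m/s east, v_B = 26 m/s east
Both move in the same direction; relative speed = |v_A - v_B|
|16 - 26| = |-10|
= 10 m/s

10 m/s


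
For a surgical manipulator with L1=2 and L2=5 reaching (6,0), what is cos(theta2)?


Given: L1 = 2, L2 = 5, target (x, y) = (6, 0)
Using cos(theta2) = (x^2 + y^2 - L1^2 - L2^2) / (2*L1*L2)
x^2 + y^2 = 6^2 + 0 = 36
L1^2 + L2^2 = 4 + 25 = 29
Numerator = 36 - 29 = 7
Denominator = 2*2*5 = 20
cos(theta2) = 7/20 = 7/20

7/20


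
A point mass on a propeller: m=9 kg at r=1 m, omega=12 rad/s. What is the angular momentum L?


Given: m = 9 kg, r = 1 m, omega = 12 rad/s
For a point mass: I = m*r^2
I = 9*1^2 = 9*1 = 9
L = I*omega = 9*12
L = 108 kg*m^2/s

108 kg*m^2/s


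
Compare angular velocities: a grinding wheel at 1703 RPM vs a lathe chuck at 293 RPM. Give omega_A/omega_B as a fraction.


Given: RPM_A = 1703, RPM_B = 293
omega = 2*pi*RPM/60, so omega_A/omega_B = RPM_A / RPM_B
omega_A/omega_B = 1703 / 293
omega_A/omega_B = 1703/293

1703/293


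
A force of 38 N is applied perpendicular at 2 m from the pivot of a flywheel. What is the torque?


Given: F = 38 N, r = 2 m, angle = 90 deg (perpendicular)
Using tau = F * r * sin(90)
sin(90) = 1
tau = 38 * 2 * 1
tau = 76 Nm

76 Nm


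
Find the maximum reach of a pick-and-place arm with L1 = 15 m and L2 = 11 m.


Given: L1 = 15 m, L2 = 11 m
For a 2-link planar arm, max reach = L1 + L2 (fully extended)
Max reach = 15 + 11
Max reach = 26 m

26 m


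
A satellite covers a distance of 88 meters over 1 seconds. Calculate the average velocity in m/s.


Given: distance d = 88 m, time t = 1 s
Using v = d / t
v = 88 / 1
v = 88 m/s

88 m/s


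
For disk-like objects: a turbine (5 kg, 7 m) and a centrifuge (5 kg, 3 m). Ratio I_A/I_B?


Given: M1=5 kg, R1=7 m, M2=5 kg, R2=3 m
For a disk: I = (1/2)*M*R^2, so I_A/I_B = (M1*R1^2)/(M2*R2^2)
M1*R1^2 = 5*49 = 245
M2*R2^2 = 5*9 = 45
I_A/I_B = 245/45 = 49/9

49/9


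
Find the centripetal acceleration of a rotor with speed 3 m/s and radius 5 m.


Given: v = 3 m/s, r = 5 m
Using a_c = v^2 / r
a_c = 3^2 / 5
a_c = 9 / 5
a_c = 9/5 m/s^2

9/5 m/s^2


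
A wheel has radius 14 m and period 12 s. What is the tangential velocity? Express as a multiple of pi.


Given: radius r = 14 m, period T = 12 s
Using v = 2*pi*r / T
v = 2*pi*14 / 12
v = 28*pi / 12
v = 7/3*pi m/s

7/3*pi m/s


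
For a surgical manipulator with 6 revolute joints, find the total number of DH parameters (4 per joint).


Given: 6 joints, 4 DH parameters per joint (d, theta, a, alpha)
Total DH parameters = number_of_joints * 4
Total = 6 * 4
Total = 24

24


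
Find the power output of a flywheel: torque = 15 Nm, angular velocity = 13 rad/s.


Given: tau = 15 Nm, omega = 13 rad/s
Using P = tau * omega
P = 15 * 13
P = 195 W

195 W


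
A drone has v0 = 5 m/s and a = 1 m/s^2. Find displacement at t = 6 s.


Given: v0 = 5 m/s, a = 1 m/s^2, t = 6 s
Using s = v0*t + (1/2)*a*t^2
s = 5*6 + (1/2)*1*6^2
s = 30 + (1/2)*36
s = 30 + 18
s = 48

48 m


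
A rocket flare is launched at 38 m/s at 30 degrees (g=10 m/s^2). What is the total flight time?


Given: v0 = 38 m/s, theta = 30 deg, g = 10 m/s^2
sin(30) = 1/2
Using T = 2*v0*sin(theta) / g
T = 2*38*1/2 / 10
T = 38 / 10
T = 19/5 s

19/5 s


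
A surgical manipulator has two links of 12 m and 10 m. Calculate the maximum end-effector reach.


Given: L1 = 12 m, L2 = 10 m
For a 2-link planar arm, max reach = L1 + L2 (fully extended)
Max reach = 12 + 10
Max reach = 22 m

22 m


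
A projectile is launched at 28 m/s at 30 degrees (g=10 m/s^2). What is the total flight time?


Given: v0 = 28 m/s, theta = 30 deg, g = 10 m/s^2
sin(30) = 1/2
Using T = 2*v0*sin(theta) / g
T = 2*28*1/2 / 10
T = 28 / 10
T = 14/5 s

14/5 s


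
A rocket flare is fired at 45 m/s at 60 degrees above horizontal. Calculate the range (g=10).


Given: v0 = 45 m/s, theta = 60 deg, g = 10 m/s^2
sin(2*60) = sin(120) = sqrt(3)/2
Using R = v0^2 * sin(2*theta) / g
R = 45^2 * (sqrt(3)/2) / 10
R = 2025 * sqrt(3) / 20
R = 405/4*sqrt(3) m

405/4*sqrt(3) m


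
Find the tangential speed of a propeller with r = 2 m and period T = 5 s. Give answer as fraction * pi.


Given: radius r = 2 m, period T = 5 s
Using v = 2*pi*r / T
v = 2*pi*2 / 5
v = 4*pi / 5
v = 4/5*pi m/s

4/5*pi m/s


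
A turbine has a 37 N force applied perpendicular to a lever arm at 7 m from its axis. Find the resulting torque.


Given: F = 37 N, r = 7 m, angle = 90 deg (perpendicular)
Using tau = F * r * sin(90)
sin(90) = 1
tau = 37 * 7 * 1
tau = 259 Nm

259 Nm


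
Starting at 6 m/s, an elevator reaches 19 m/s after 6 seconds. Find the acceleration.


Given: initial velocity v0 = 6 m/s, final velocity v = 19 m/s, time t = 6 s
Using a = (v - v0) / t
a = (19 - 6) / 6
a = 13 / 6
a = 13/6 m/s^2

13/6 m/s^2


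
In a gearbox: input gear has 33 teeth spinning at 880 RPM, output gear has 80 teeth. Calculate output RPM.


Given: N1 = 33 teeth, w1 = 880 RPM, N2 = 80 teeth
Using N1*w1 = N2*w2
w2 = N1*w1 / N2
w2 = 33*880 / 80
w2 = 29040 / 80
w2 = 363 RPM

363 RPM


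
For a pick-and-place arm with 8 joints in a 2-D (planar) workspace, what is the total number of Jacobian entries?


Given: task space dimension = 2, joints = 8
Jacobian is a 2 x 8 matrix
Total entries = rows * columns
Total = 2 * 8
Total = 16

16


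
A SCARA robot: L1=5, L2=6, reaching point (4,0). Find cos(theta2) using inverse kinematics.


Given: L1 = 5, L2 = 6, target (x, y) = (4, 0)
Using cos(theta2) = (x^2 + y^2 - L1^2 - L2^2) / (2*L1*L2)
x^2 + y^2 = 4^2 + 0 = 16
L1^2 + L2^2 = 25 + 36 = 61
Numerator = 16 - 61 = -45
Denominator = 2*5*6 = 60
cos(theta2) = -45/60 = -3/4

-3/4


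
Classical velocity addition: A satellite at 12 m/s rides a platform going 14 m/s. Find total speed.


Given: object velocity = 12 m/s, platform velocity = 14 m/s (same direction)
Using classical velocity addition: v_total = v_object + v_platform
v_total = 12 + 14
v_total = 26 m/s

26 m/s


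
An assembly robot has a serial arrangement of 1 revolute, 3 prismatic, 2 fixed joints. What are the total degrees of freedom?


Given: serial robot with 1 revolute, 3 prismatic, 2 fixed joints
DOF contribution per joint type: revolute=1, prismatic=1, spherical=3, fixed=0
DOF = 1*1 + 3*1 + 2*0
DOF = 4

4


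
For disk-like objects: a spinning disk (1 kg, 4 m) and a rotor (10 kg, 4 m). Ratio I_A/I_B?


Given: M1=1 kg, R1=4 m, M2=10 kg, R2=4 m
For a disk: I = (1/2)*M*R^2, so I_A/I_B = (M1*R1^2)/(M2*R2^2)
M1*R1^2 = 1*16 = 16
M2*R2^2 = 10*16 = 160
I_A/I_B = 16/160 = 1/10

1/10


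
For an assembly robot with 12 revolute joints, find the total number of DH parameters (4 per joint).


Given: 12 joints, 4 DH parameters per joint (d, theta, a, alpha)
Total DH parameters = number_of_joints * 4
Total = 12 * 4
Total = 48

48


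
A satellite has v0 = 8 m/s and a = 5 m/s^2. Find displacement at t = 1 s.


Given: v0 = 8 m/s, a = 5 m/s^2, t = 1 s
Using s = v0*t + (1/2)*a*t^2
s = 8*1 + (1/2)*5*1^2
s = 8 + (1/2)*5
s = 8 + 5/2
s = 21/2

21/2 m


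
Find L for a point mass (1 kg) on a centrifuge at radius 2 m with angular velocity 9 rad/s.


Given: m = 1 kg, r = 2 m, omega = 9 rad/s
For a point mass: I = m*r^2
I = 1*2^2 = 1*4 = 4
L = I*omega = 4*9
L = 36 kg*m^2/s

36 kg*m^2/s


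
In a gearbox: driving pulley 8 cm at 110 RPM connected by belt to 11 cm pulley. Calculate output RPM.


Given: D1 = 8 cm, w1 = 110 RPM, D2 = 11 cm
Using D1*w1 = D2*w2
w2 = D1*w1 / D2
w2 = 8*110 / 11
w2 = 880 / 11
w2 = 80 RPM

80 RPM


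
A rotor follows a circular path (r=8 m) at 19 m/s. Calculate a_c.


Given: v = 19 m/s, r = 8 m
Using a_c = v^2 / r
a_c = 19^2 / 8
a_c = 361 / 8
a_c = 361/8 m/s^2

361/8 m/s^2


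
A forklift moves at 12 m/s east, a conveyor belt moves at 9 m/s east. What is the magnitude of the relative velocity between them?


Given: v_A = 12 m/s east, v_B = 9 m/s east
Both move in the same direction; relative speed = |v_A - v_B|
|12 - 9| = |3|
= 3 m/s

3 m/s


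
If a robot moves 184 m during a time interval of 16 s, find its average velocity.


Given: distance d = 184 m, time t = 16 s
Using v = d / t
v = 184 / 16
v = 23/2 m/s

23/2 m/s


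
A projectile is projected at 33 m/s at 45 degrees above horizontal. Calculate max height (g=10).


Given: v0 = 33 m/s, theta = 45 deg, g = 10 m/s^2
sin^2(45) = 1/2
Using H = v0^2 * sin^2(theta) / (2*g)
H = 33^2 * 1/2 / (2*10)
H = 1089 * 1/2 / 20
H = 1089/2 / 20
H = 1089/40 m

1089/40 m


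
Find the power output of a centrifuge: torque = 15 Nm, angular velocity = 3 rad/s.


Given: tau = 15 Nm, omega = 3 rad/s
Using P = tau * omega
P = 15 * 3
P = 45 W

45 W
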